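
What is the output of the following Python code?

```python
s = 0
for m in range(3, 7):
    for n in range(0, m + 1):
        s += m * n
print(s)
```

259

m=3,n=0: s = 0+0 = 0
m=3,n=1: s = 0+3 = 3
m=3,n=2: s = 3+6 = 9
m=3,n=3: s = 9+9 = 18
m=4,n=0: s = 18+0 = 18
m=4,n=1: s = 18+4 = 22
m=4,n=2: s = 22+8 = 30
m=4,n=3: s = 30+12 = 42
m=4,n=4: s = 42+16 = 58
m=5,n=0: s = 58+0 = 58
m=5,n=1: s = 58+5 = 63
m=5,n=2: s = 63+10 = 73
m=5,n=3: s = 73+15 = 88
m=5,n=4: s = 88+20 = 108
m=5,n=5: s = 108+25 = 133
m=6,n=0: s = 133+0 = 133
m=6,n=1: s = 133+6 = 139
m=6,n=2: s = 139+12 = 151
m=6,n=3: s = 151+18 = 169
m=6,n=4: s = 169+24 = 193
m=6,n=5: s = 193+30 = 223
m=6,n=6: s = 223+36 = 259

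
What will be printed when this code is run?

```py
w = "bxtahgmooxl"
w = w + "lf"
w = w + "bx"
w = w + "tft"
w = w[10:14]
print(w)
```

+ 'lf' → 'bxtahgmooxllf'
+ 'bx' → 'bxtahgmooxllfbx'
+ 'tft' → 'bxtahgmooxllfbxtft'
slice [10:14] → 'llfb'

llfb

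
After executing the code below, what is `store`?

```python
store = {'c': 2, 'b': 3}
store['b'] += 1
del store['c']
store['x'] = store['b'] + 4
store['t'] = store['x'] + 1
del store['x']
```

store['b'] = 3+1 = 4 → {'c': 2, 'b': 4}
del 'c' → {'b': 4}
store['x'] = store['b']+4 = 8 → {'b': 4, 'x': 8}
store['t'] = store['x']+1 = 9 → {'b': 4, 'x': 8, 't': 9}
del 'x' → {'b': 4, 't': 9}

{'b': 4, 't': 9}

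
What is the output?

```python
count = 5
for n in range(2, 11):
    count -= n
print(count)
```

n=2: count = 5-2 = 3
n=3: count = 3-3 = 0
n=4: count = 0-4 = -4
n=5: count = (-4)-5 = -9
n=6: count = (-9)-6 = -15
n=7: count = (-15)-7 = -22
n=8: count = (-22)-8 = -30
n=9: count = (-30)-9 = -39
n=10: count = (-39)-10 = -49

-49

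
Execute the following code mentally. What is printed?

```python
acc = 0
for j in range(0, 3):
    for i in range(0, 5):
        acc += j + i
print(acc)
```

j=0,i=0: acc = 0+0 = 0
j=0,i=1: acc = 0+1 = 1
j=0,i=2: acc = 1+2 = 3
j=0,i=3: acc = 3+3 = 6
j=0,i=4: acc = 6+4 = 10
j=1,i=0: acc = 10+1 = 11
j=1,i=1: acc = 11+2 = 13
j=1,i=2: acc = 13+3 = 16
j=1,i=3: acc = 16+4 = 20
j=1,i=4: acc = 20+5 = 25
j=2,i=0: acc = 25+2 = 27
j=2,i=1: acc = 27+3 = 30
j=2,i=2: acc = 30+4 = 34
j=2,i=3: acc = 34+5 = 39
j=2,i=4: acc = 39+6 = 45

45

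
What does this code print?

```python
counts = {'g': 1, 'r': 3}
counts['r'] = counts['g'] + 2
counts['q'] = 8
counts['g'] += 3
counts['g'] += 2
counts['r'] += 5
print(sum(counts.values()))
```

22

counts['r'] = counts['g']+2 = 3 → {'g': 1, 'r': 3}
counts['q'] = 8 → {'g': 1, 'r': 3, 'q': 8}
counts['g'] = 1+3 = 4 → {'g': 4, 'r': 3, 'q': 8}
counts['g'] = 4+2 = 6 → {'g': 6, 'r': 3, 'q': 8}
counts['r'] = 3+5 = 8 → {'g': 6, 'r': 8, 'q': 8}
sum of values = 22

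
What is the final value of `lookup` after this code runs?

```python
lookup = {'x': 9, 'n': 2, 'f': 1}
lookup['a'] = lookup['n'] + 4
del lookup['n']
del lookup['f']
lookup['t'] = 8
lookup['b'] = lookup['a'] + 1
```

lookup['a'] = lookup['n']+4 = 6 → {'x': 9, 'n': 2, 'f': 1, 'a': 6}
del 'n' → {'x': 9, 'f': 1, 'a': 6}
del 'f' → {'x': 9, 'a': 6}
lookup['t'] = 8 → {'x': 9, 'a': 6, 't': 8}
lookup['b'] = lookup['a']+1 = 7 → {'x': 9, 'a': 6, 't': 8, 'b': 7}

{'x': 9, 'a': 6, 't': 8, 'b': 7}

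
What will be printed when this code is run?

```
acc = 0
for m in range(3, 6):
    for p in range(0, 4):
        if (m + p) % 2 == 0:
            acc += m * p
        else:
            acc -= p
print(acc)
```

32

m=3,p=0: odd sum, acc = 0-0 = 0
m=3,p=1: even sum, acc = 0+3 = 3
m=3,p=2: odd sum, acc = 3-2 = 1
m=3,p=3: even sum, acc = 1+9 = 10
m=4,p=0: even sum, acc = 10+0 = 10
m=4,p=1: odd sum, acc = 10-1 = 9
m=4,p=2: even sum, acc = 9+8 = 17
m=4,p=3: odd sum, acc = 17-3 = 14
m=5,p=0: odd sum, acc = 14-0 = 14
m=5,p=1: even sum, acc = 14+5 = 19
m=5,p=2: odd sum, acc = 19-2 = 17
m=5,p=3: even sum, acc = 17+15 = 32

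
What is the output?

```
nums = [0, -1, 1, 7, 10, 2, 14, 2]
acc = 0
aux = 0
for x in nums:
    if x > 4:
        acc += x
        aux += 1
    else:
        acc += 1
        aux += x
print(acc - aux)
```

x=0: not >4, acc = 0+1 = 1; aux=0
x=-1: not >4, acc = 1+1 = 2; aux=-1
x=1: not >4, acc = 2+1 = 3; aux=0
x=7: >4, acc = 3+7 = 10; aux=1
x=10: >4, acc = 10+10 = 20; aux=2
x=2: not >4, acc = 20+1 = 21; aux=4
x=14: >4, acc = 21+14 = 35; aux=5
x=2: not >4, acc = 35+1 = 36; aux=7
acc-aux = 36-7 = 29

29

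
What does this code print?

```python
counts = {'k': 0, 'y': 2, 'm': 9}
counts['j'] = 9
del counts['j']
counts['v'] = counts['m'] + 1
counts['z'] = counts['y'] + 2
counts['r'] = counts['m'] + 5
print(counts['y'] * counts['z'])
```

8

counts['j'] = 9 → {'k': 0, 'y': 2, 'm': 9, 'j': 9}
del 'j' → {'k': 0, 'y': 2, 'm': 9}
counts['v'] = counts['m']+1 = 10 → {'k': 0, 'y': 2, 'm': 9, 'v': 10}
counts['z'] = counts['y']+2 = 4 → {'k': 0, 'y': 2, 'm': 9, 'v': 10, 'z': 4}
counts['r'] = counts['m']+5 = 14 → {'k': 0, 'y': 2, 'm': 9, 'v': 10, 'z': 4, 'r': 14}
counts['y']*counts['z'] = 2*4 = 8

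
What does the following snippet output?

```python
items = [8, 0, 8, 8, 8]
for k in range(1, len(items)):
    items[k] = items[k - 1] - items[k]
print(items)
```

k=1: items[1] = 8-0 = 8 → [8, 8, 8, 8, 8]
k=2: items[2] = 8-8 = 0 → [8, 8, 0, 8, 8]
k=3: items[3] = 0-8 = -8 → [8, 8, 0, -8, 8]
k=4: items[4] = (-8)-8 = -16 → [8, 8, 0, -8, -16]

[8, 8, 0, -8, -16]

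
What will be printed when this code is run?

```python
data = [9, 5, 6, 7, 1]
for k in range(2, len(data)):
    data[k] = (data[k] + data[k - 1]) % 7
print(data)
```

k=2: data[2] = (6+5)%7 = 4 → [9, 5, 4, 7, 1]
k=3: data[3] = (7+4)%7 = 4 → [9, 5, 4, 4, 1]
k=4: data[4] = (1+4)%7 = 5 → [9, 5, 4, 4, 5]

[9, 5, 4, 4, 5]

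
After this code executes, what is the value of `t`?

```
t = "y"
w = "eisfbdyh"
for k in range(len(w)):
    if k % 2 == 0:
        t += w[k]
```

k=0: add 'e' → 'ye'
k=1: skip
k=2: add 's' → 'yes'
k=3: skip
k=4: add 'b' → 'yesb'
k=5: skip
k=6: add 'y' → 'yesby'
k=7: skip

'yesby'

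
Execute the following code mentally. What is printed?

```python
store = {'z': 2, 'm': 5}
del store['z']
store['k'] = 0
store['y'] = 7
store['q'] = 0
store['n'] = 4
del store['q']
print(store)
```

del 'z' → {'m': 5}
store['k'] = 0 → {'m': 5, 'k': 0}
store['y'] = 7 → {'m': 5, 'k': 0, 'y': 7}
store['q'] = 0 → {'m': 5, 'k': 0, 'y': 7, 'q': 0}
store['n'] = 4 → {'m': 5, 'k': 0, 'y': 7, 'q': 0, 'n': 4}
del 'q' → {'m': 5, 'k': 0, 'y': 7, 'n': 4}

{'m': 5, 'k': 0, 'y': 7, 'n': 4}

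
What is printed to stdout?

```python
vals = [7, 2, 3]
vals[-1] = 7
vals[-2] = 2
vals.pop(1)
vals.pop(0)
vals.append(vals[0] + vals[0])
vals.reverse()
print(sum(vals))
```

vals[-1] = 7 → [7, 2, 7]
vals[-2] = 2 → [7, 2, 7]
pop(1) removes 2 → [7, 7]
pop(0) removes 7 → [7]
append vals[0]+vals[0] = 7+7 = 14 → [7, 14]
reverse → [14, 7]
sum = 21

21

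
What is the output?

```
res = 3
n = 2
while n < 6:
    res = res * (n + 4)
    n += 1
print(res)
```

n=2: res = 3*6 = 18
n=3: res = 18*7 = 126
n=4: res = 126*8 = 1008
n=5: res = 1008*9 = 9072

9072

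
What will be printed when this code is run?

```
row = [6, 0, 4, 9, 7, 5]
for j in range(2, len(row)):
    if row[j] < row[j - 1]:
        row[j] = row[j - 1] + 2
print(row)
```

j=2: 4>=0, unchanged → [6, 0, 4, 9, 7, 5]
j=3: 9>=4, unchanged → [6, 0, 4, 9, 7, 5]
j=4: 7<9, row[4] = 9+2 = 11 → [6, 0, 4, 9, 11, 5]
j=5: 5<11, row[5] = 11+2 = 13 → [6, 0, 4, 9, 11, 13]

[6, 0, 4, 9, 11, 13]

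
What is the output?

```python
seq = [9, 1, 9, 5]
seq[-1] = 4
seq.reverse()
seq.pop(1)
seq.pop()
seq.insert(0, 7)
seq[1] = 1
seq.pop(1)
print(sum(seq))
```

seq[-1] = 4 → [9, 1, 9, 4]
reverse → [4, 9, 1, 9]
pop(1) removes 9 → [4, 1, 9]
pop() removes 9 → [4, 1]
insert 7 at 0 → [7, 4, 1]
seq[1] = 1 → [7, 1, 1]
pop(1) removes 1 → [7, 1]
sum = 8

8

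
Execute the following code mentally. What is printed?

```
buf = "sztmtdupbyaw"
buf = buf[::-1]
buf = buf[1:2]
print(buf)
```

a

reverse → 'waybpudtmtzs'
slice [1:2] → 'a'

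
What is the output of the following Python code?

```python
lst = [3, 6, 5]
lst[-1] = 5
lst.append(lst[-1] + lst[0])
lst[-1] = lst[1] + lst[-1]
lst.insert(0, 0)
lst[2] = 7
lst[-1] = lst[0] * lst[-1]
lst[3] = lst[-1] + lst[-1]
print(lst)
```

lst[-1] = 5 → [3, 6, 5]
append lst[-1]+lst[0] = 5+3 = 8 → [3, 6, 5, 8]
lst[-1] = lst[1]+lst[-1] = 6+8 = 14 → [3, 6, 5, 14]
insert 0 at 0 → [0, 3, 6, 5, 14]
lst[2] = 7 → [0, 3, 7, 5, 14]
lst[-1] = lst[0]*lst[-1] = 0*14 = 0 → [0, 3, 7, 5, 0]
lst[3] = lst[-1]+lst[-1] = 0+0 = 0 → [0, 3, 7, 0, 0]

[0, 3, 7, 0, 0]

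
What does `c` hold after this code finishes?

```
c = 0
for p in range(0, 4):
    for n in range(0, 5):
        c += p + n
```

p=0,n=0: c = 0+0 = 0
p=0,n=1: c = 0+1 = 1
p=0,n=2: c = 1+2 = 3
p=0,n=3: c = 3+3 = 6
p=0,n=4: c = 6+4 = 10
p=1,n=0: c = 10+1 = 11
p=1,n=1: c = 11+2 = 13
p=1,n=2: c = 13+3 = 16
p=1,n=3: c = 16+4 = 20
p=1,n=4: c = 20+5 = 25
p=2,n=0: c = 25+2 = 27
p=2,n=1: c = 27+3 = 30
p=2,n=2: c = 30+4 = 34
p=2,n=3: c = 34+5 = 39
p=2,n=4: c = 39+6 = 45
p=3,n=0: c = 45+3 = 48
p=3,n=1: c = 48+4 = 52
p=3,n=2: c = 52+5 = 57
p=3,n=3: c = 57+6 = 63
p=3,n=4: c = 63+7 = 70

70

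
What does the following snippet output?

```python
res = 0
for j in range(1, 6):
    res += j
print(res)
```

j=1: res = 0+1 = 1
j=2: res = 1+2 = 3
j=3: res = 3+3 = 6
j=4: res = 6+4 = 10
j=5: res = 10+5 = 15

15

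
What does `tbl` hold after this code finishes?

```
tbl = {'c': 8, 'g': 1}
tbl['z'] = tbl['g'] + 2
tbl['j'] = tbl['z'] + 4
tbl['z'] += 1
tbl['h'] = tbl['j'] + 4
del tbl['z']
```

{'c': 8, 'g': 1, 'j': 7, 'h': 11}

tbl['z'] = tbl['g']+2 = 3 → {'c': 8, 'g': 1, 'z': 3}
tbl['j'] = tbl['z']+4 = 7 → {'c': 8, 'g': 1, 'z': 3, 'j': 7}
tbl['z'] = 3+1 = 4 → {'c': 8, 'g': 1, 'z': 4, 'j': 7}
tbl['h'] = tbl['j']+4 = 11 → {'c': 8, 'g': 1, 'z': 4, 'j': 7, 'h': 11}
del 'z' → {'c': 8, 'g': 1, 'j': 7, 'h': 11}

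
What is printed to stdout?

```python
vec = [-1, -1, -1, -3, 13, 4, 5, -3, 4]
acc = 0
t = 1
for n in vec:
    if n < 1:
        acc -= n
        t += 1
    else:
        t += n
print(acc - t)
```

-23

n=-1: <1, acc = 0-(-1) = 1; t=2
n=-1: <1, acc = 1-(-1) = 2; t=3
n=-1: <1, acc = 2-(-1) = 3; t=4
n=-3: <1, acc = 3-(-3) = 6; t=5
n=13: not <1; t=18
n=4: not <1; t=22
n=5: not <1; t=27
n=-3: <1, acc = 6-(-3) = 9; t=28
n=4: not <1; t=32
acc-t = 9-32 = -23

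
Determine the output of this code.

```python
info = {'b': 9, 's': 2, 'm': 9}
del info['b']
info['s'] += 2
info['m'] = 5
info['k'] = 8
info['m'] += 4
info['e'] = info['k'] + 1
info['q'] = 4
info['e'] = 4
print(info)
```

del 'b' → {'s': 2, 'm': 9}
info['s'] = 2+2 = 4 → {'s': 4, 'm': 9}
info['m'] = 5 → {'s': 4, 'm': 5}
info['k'] = 8 → {'s': 4, 'm': 5, 'k': 8}
info['m'] = 5+4 = 9 → {'s': 4, 'm': 9, 'k': 8}
info['e'] = info['k']+1 = 9 → {'s': 4, 'm': 9, 'k': 8, 'e': 9}
info['q'] = 4 → {'s': 4, 'm': 9, 'k': 8, 'e': 9, 'q': 4}
info['e'] = 4 → {'s': 4, 'm': 9, 'k': 8, 'e': 4, 'q': 4}

{'s': 4, 'm': 9, 'k': 8, 'e': 4, 'q': 4}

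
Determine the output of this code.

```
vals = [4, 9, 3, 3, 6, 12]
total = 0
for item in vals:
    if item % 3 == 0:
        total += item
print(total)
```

item=4: not %3==0
item=9: %3==0, total = 0+9 = 9
item=3: %3==0, total = 9+3 = 12
item=3: %3==0, total = 12+3 = 15
item=6: %3==0, total = 15+6 = 21
item=12: %3==0, total = 21+12 = 33

33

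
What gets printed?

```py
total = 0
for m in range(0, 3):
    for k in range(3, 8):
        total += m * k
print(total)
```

75

m=0,k=3: total = 0+0 = 0
m=0,k=4: total = 0+0 = 0
m=0,k=5: total = 0+0 = 0
m=0,k=6: total = 0+0 = 0
m=0,k=7: total = 0+0 = 0
m=1,k=3: total = 0+3 = 3
m=1,k=4: total = 3+4 = 7
m=1,k=5: total = 7+5 = 12
m=1,k=6: total = 12+6 = 18
m=1,k=7: total = 18+7 = 25
m=2,k=3: total = 25+6 = 31
m=2,k=4: total = 31+8 = 39
m=2,k=5: total = 39+10 = 49
m=2,k=6: total = 49+12 = 61
m=2,k=7: total = 61+14 = 75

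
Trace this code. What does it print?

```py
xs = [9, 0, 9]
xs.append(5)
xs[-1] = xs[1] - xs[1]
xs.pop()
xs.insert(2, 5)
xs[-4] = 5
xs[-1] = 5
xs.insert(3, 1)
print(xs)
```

append 5 → [9, 0, 9, 5]
xs[-1] = xs[1]-xs[1] = 0-0 = 0 → [9, 0, 9, 0]
pop() removes 0 → [9, 0, 9]
insert 5 at 2 → [9, 0, 5, 9]
xs[-4] = 5 → [5, 0, 5, 9]
xs[-1] = 5 → [5, 0, 5, 5]
insert 1 at 3 → [5, 0, 5, 1, 5]

[5, 0, 5, 1, 5]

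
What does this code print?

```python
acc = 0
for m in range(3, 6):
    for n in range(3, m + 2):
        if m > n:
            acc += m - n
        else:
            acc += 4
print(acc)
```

28

m=3,n=3: not 3>3, acc = 0+4 = 4
m=3,n=4: not 3>4, acc = 4+4 = 8
m=4,n=3: 4>3, acc = 8+1 = 9
m=4,n=4: not 4>4, acc = 9+4 = 13
m=4,n=5: not 4>5, acc = 13+4 = 17
m=5,n=3: 5>3, acc = 17+2 = 19
m=5,n=4: 5>4, acc = 19+1 = 20
m=5,n=5: not 5>5, acc = 20+4 = 24
m=5,n=6: not 5>6, acc = 24+4 = 28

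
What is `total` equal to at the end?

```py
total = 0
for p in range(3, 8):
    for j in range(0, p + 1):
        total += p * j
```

455

p=3,j=0: total = 0+0 = 0
p=3,j=1: total = 0+3 = 3
p=3,j=2: total = 3+6 = 9
p=3,j=3: total = 9+9 = 18
p=4,j=0: total = 18+0 = 18
p=4,j=1: total = 18+4 = 22
p=4,j=2: total = 22+8 = 30
p=4,j=3: total = 30+12 = 42
p=4,j=4: total = 42+16 = 58
p=5,j=0: total = 58+0 = 58
p=5,j=1: total = 58+5 = 63
p=5,j=2: total = 63+10 = 73
p=5,j=3: total = 73+15 = 88
p=5,j=4: total = 88+20 = 108
p=5,j=5: total = 108+25 = 133
p=6,j=0: total = 133+0 = 133
p=6,j=1: total = 133+6 = 139
p=6,j=2: total = 139+12 = 151
p=6,j=3: total = 151+18 = 169
p=6,j=4: total = 169+24 = 193
p=6,j=5: total = 193+30 = 223
p=6,j=6: total = 223+36 = 259
p=7,j=0: total = 259+0 = 259
p=7,j=1: total = 259+7 = 266
p=7,j=2: total = 266+14 = 280
p=7,j=3: total = 280+21 = 301
p=7,j=4: total = 301+28 = 329
p=7,j=5: total = 329+35 = 364
p=7,j=6: total = 364+42 = 406
p=7,j=7: total = 406+49 = 455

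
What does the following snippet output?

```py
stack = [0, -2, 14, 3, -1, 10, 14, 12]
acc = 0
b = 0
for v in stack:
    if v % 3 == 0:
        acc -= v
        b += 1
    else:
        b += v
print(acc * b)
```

-570

v=0: %3==0, acc = 0-0 = 0; b=1
v=-2: not %3==0; b=-1
v=14: not %3==0; b=13
v=3: %3==0, acc = 0-3 = -3; b=14
v=-1: not %3==0; b=13
v=10: not %3==0; b=23
v=14: not %3==0; b=37
v=12: %3==0, acc = (-3)-12 = -15; b=38
acc*b = (-15)*38 = -570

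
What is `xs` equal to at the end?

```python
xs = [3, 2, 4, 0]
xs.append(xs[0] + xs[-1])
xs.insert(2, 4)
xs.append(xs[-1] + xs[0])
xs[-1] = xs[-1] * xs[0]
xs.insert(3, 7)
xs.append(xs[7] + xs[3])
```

[3, 2, 4, 7, 4, 0, 3, 18, 25]

append xs[0]+xs[-1] = 3+0 = 3 → [3, 2, 4, 0, 3]
insert 4 at 2 → [3, 2, 4, 4, 0, 3]
append xs[-1]+xs[0] = 3+3 = 6 → [3, 2, 4, 4, 0, 3, 6]
xs[-1] = xs[-1]*xs[0] = 6*3 = 18 → [3, 2, 4, 4, 0, 3, 18]
insert 7 at 3 → [3, 2, 4, 7, 4, 0, 3, 18]
append xs[7]+xs[3] = 18+7 = 25 → [3, 2, 4, 7, 4, 0, 3, 18, 25]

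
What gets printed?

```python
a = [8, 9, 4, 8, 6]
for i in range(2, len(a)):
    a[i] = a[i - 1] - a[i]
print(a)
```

[8, 9, 5, -3, -9]

i=2: a[2] = 9-4 = 5 → [8, 9, 5, 8, 6]
i=3: a[3] = 5-8 = -3 → [8, 9, 5, -3, 6]
i=4: a[4] = (-3)-6 = -9 → [8, 9, 5, -3, -9]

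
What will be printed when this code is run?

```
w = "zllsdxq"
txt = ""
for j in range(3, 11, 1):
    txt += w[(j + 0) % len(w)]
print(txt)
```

j=3: add w[3]='s' → 's'
j=4: add w[4]='d' → 'sd'
j=5: add w[5]='x' → 'sdx'
j=6: add w[6]='q' → 'sdxq'
j=7: add w[0]='z' → 'sdxqz'
j=8: add w[1]='l' → 'sdxqzl'
j=9: add w[2]='l' → 'sdxqzll'
j=10: add w[3]='s' → 'sdxqzlls'

sdxqzlls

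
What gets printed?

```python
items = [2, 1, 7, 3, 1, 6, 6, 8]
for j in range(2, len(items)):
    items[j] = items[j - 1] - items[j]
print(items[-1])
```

-30

j=2: items[2] = 1-7 = -6 → [2, 1, -6, 3, 1, 6, 6, 8]
j=3: items[3] = (-6)-3 = -9 → [2, 1, -6, -9, 1, 6, 6, 8]
j=4: items[4] = (-9)-1 = -10 → [2, 1, -6, -9, -10, 6, 6, 8]
j=5: items[5] = (-10)-6 = -16 → [2, 1, -6, -9, -10, -16, 6, 8]
j=6: items[6] = (-16)-6 = -22 → [2, 1, -6, -9, -10, -16, -22, 8]
j=7: items[7] = (-22)-8 = -30 → [2, 1, -6, -9, -10, -16, -22, -30]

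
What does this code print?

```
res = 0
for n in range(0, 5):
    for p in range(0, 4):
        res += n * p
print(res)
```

60

n=0,p=0: res = 0+0 = 0
n=0,p=1: res = 0+0 = 0
n=0,p=2: res = 0+0 = 0
n=0,p=3: res = 0+0 = 0
n=1,p=0: res = 0+0 = 0
n=1,p=1: res = 0+1 = 1
n=1,p=2: res = 1+2 = 3
n=1,p=3: res = 3+3 = 6
n=2,p=0: res = 6+0 = 6
n=2,p=1: res = 6+2 = 8
n=2,p=2: res = 8+4 = 12
n=2,p=3: res = 12+6 = 18
n=3,p=0: res = 18+0 = 18
n=3,p=1: res = 18+3 = 21
n=3,p=2: res = 21+6 = 27
n=3,p=3: res = 27+9 = 36
n=4,p=0: res = 36+0 = 36
n=4,p=1: res = 36+4 = 40
n=4,p=2: res = 40+8 = 48
n=4,p=3: res = 48+12 = 60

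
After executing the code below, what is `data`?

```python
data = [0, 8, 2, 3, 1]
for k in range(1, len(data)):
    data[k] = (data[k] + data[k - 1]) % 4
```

[0, 0, 2, 1, 2]

k=1: data[1] = (8+0)%4 = 0 → [0, 0, 2, 3, 1]
k=2: data[2] = (2+0)%4 = 2 → [0, 0, 2, 3, 1]
k=3: data[3] = (3+2)%4 = 1 → [0, 0, 2, 1, 1]
k=4: data[4] = (1+1)%4 = 2 → [0, 0, 2, 1, 2]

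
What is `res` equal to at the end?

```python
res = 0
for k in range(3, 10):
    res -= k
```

k=3: res = 0-3 = -3
k=4: res = (-3)-4 = -7
k=5: res = (-7)-5 = -12
k=6: res = (-12)-6 = -18
k=7: res = (-18)-7 = -25
k=8: res = (-25)-8 = -33
k=9: res = (-33)-9 = -42

-42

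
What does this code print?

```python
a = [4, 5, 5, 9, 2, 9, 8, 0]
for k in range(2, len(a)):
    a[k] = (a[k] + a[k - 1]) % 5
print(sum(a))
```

k=2: a[2] = (5+5)%5 = 0 → [4, 5, 0, 9, 2, 9, 8, 0]
k=3: a[3] = (9+0)%5 = 4 → [4, 5, 0, 4, 2, 9, 8, 0]
k=4: a[4] = (2+4)%5 = 1 → [4, 5, 0, 4, 1, 9, 8, 0]
k=5: a[5] = (9+1)%5 = 0 → [4, 5, 0, 4, 1, 0, 8, 0]
k=6: a[6] = (8+0)%5 = 3 → [4, 5, 0, 4, 1, 0, 3, 0]
k=7: a[7] = (0+3)%5 = 3 → [4, 5, 0, 4, 1, 0, 3, 3]
sum = 20

20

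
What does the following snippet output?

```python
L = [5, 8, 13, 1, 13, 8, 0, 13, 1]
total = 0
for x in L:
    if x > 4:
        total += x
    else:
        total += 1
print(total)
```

x=5: >4, total = 0+5 = 5
x=8: >4, total = 5+8 = 13
x=13: >4, total = 13+13 = 26
x=1: not >4, total = 26+1 = 27
x=13: >4, total = 27+13 = 40
x=8: >4, total = 40+8 = 48
x=0: not >4, total = 48+1 = 49
x=13: >4, total = 49+13 = 62
x=1: not >4, total = 62+1 = 63

63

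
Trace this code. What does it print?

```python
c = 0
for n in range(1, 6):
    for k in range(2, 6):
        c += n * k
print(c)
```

210

n=1,k=2: c = 0+2 = 2
n=1,k=3: c = 2+3 = 5
n=1,k=4: c = 5+4 = 9
n=1,k=5: c = 9+5 = 14
n=2,k=2: c = 14+4 = 18
n=2,k=3: c = 18+6 = 24
n=2,k=4: c = 24+8 = 32
n=2,k=5: c = 32+10 = 42
n=3,k=2: c = 42+6 = 48
n=3,k=3: c = 48+9 = 57
n=3,k=4: c = 57+12 = 69
n=3,k=5: c = 69+15 = 84
n=4,k=2: c = 84+8 = 92
n=4,k=3: c = 92+12 = 104
n=4,k=4: c = 104+16 = 120
n=4,k=5: c = 120+20 = 140
n=5,k=2: c = 140+10 = 150
n=5,k=3: c = 150+15 = 165
n=5,k=4: c = 165+20 = 185
n=5,k=5: c = 185+25 = 210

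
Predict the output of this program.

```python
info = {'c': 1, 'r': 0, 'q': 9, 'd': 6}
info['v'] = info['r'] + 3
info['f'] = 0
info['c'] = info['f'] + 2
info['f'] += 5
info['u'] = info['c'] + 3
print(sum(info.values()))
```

info['v'] = info['r']+3 = 3 → {'c': 1, 'r': 0, 'q': 9, 'd': 6, 'v': 3}
info['f'] = 0 → {'c': 1, 'r': 0, 'q': 9, 'd': 6, 'v': 3, 'f': 0}
info['c'] = info['f']+2 = 2 → {'c': 2, 'r': 0, 'q': 9, 'd': 6, 'v': 3, 'f': 0}
info['f'] = 0+5 = 5 → {'c': 2, 'r': 0, 'q': 9, 'd': 6, 'v': 3, 'f': 5}
info['u'] = info['c']+3 = 5 → {'c': 2, 'r': 0, 'q': 9, 'd': 6, 'v': 3, 'f': 5, 'u': 5}
sum of values = 30

30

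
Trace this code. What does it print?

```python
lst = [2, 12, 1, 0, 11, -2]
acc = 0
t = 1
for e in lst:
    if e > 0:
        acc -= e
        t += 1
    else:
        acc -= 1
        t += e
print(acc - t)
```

-31

e=2: >0, acc = 0-2 = -2; t=2
e=12: >0, acc = (-2)-12 = -14; t=3
e=1: >0, acc = (-14)-1 = -15; t=4
e=0: not >0, acc = (-15)-1 = -16; t=4
e=11: >0, acc = (-16)-11 = -27; t=5
e=-2: not >0, acc = (-27)-1 = -28; t=3
acc-t = (-28)-3 = -31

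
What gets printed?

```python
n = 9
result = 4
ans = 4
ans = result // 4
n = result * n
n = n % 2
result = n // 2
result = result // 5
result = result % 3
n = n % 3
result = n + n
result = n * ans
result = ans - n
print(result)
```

1

ans = 4//4 = 1
n = 4*9 = 36
n = 36%2 = 0
result = 0//2 = 0
result = 0//5 = 0
result = 0%3 = 0
n = 0%3 = 0
result = 0+0 = 0
result = 0*1 = 0
result = 1-0 = 1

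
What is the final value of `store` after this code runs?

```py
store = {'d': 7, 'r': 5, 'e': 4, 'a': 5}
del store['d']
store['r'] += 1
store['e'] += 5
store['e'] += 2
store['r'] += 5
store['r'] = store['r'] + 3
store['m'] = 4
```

{'r': 14, 'e': 11, 'a': 5, 'm': 4}

del 'd' → {'r': 5, 'e': 4, 'a': 5}
store['r'] = 5+1 = 6 → {'r': 6, 'e': 4, 'a': 5}
store['e'] = 4+5 = 9 → {'r': 6, 'e': 9, 'a': 5}
store['e'] = 9+2 = 11 → {'r': 6, 'e': 11, 'a': 5}
store['r'] = 6+5 = 11 → {'r': 11, 'e': 11, 'a': 5}
store['r'] = store['r']+3 = 14 → {'r': 14, 'e': 11, 'a': 5}
store['m'] = 4 → {'r': 14, 'e': 11, 'a': 5, 'm': 4}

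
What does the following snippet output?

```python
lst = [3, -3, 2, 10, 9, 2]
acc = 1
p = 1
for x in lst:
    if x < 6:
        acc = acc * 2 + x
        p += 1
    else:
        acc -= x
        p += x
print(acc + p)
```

20

x=3: <6, acc = 1*2+3 = 5; p=2
x=-3: <6, acc = 5*2+(-3) = 7; p=3
x=2: <6, acc = 7*2+2 = 16; p=4
x=10: not <6, acc = 16-10 = 6; p=14
x=9: not <6, acc = 6-9 = -3; p=23
x=2: <6, acc = (-3)*2+2 = -4; p=24
acc+p = (-4)+24 = 20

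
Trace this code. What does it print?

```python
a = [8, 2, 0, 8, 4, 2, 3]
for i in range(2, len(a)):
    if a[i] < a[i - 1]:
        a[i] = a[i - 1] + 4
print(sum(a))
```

i=2: 0<2, a[2] = 2+4 = 6 → [8, 2, 6, 8, 4, 2, 3]
i=3: 8>=6, unchanged → [8, 2, 6, 8, 4, 2, 3]
i=4: 4<8, a[4] = 8+4 = 12 → [8, 2, 6, 8, 12, 2, 3]
i=5: 2<12, a[5] = 12+4 = 16 → [8, 2, 6, 8, 12, 16, 3]
i=6: 3<16, a[6] = 16+4 = 20 → [8, 2, 6, 8, 12, 16, 20]
sum = 72

72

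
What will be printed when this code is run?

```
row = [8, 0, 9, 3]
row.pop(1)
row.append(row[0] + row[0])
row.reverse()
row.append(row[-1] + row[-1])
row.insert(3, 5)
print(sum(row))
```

pop(1) removes 0 → [8, 9, 3]
append row[0]+row[0] = 8+8 = 16 → [8, 9, 3, 16]
reverse → [16, 3, 9, 8]
append row[-1]+row[-1] = 8+8 = 16 → [16, 3, 9, 8, 16]
insert 5 at 3 → [16, 3, 9, 5, 8, 16]
sum = 57

57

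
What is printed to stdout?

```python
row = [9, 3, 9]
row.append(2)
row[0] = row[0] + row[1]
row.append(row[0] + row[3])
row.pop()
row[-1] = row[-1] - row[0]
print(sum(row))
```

append 2 → [9, 3, 9, 2]
row[0] = row[0]+row[1] = 9+3 = 12 → [12, 3, 9, 2]
append row[0]+row[3] = 12+2 = 14 → [12, 3, 9, 2, 14]
pop() removes 14 → [12, 3, 9, 2]
row[-1] = row[-1]-row[0] = 2-12 = -10 → [12, 3, 9, -10]
sum = 14

14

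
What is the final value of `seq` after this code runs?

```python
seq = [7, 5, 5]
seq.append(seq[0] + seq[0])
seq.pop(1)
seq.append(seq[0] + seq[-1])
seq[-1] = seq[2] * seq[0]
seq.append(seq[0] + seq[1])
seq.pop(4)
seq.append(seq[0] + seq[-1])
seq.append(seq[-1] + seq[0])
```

[7, 5, 14, 98, 105, 112]

append seq[0]+seq[0] = 7+7 = 14 → [7, 5, 5, 14]
pop(1) removes 5 → [7, 5, 14]
append seq[0]+seq[-1] = 7+14 = 21 → [7, 5, 14, 21]
seq[-1] = seq[2]*seq[0] = 14*7 = 98 → [7, 5, 14, 98]
append seq[0]+seq[1] = 7+5 = 12 → [7, 5, 14, 98, 12]
pop(4) removes 12 → [7, 5, 14, 98]
append seq[0]+seq[-1] = 7+98 = 105 → [7, 5, 14, 98, 105]
append seq[-1]+seq[0] = 105+7 = 112 → [7, 5, 14, 98, 105, 112]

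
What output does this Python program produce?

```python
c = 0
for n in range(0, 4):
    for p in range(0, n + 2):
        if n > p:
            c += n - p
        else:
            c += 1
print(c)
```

18

n=0,p=0: not 0>0, c = 0+1 = 1
n=0,p=1: not 0>1, c = 1+1 = 2
n=1,p=0: 1>0, c = 2+1 = 3
n=1,p=1: not 1>1, c = 3+1 = 4
n=1,p=2: not 1>2, c = 4+1 = 5
n=2,p=0: 2>0, c = 5+2 = 7
n=2,p=1: 2>1, c = 7+1 = 8
n=2,p=2: not 2>2, c = 8+1 = 9
n=2,p=3: not 2>3, c = 9+1 = 10
n=3,p=0: 3>0, c = 10+3 = 13
n=3,p=1: 3>1, c = 13+2 = 15
n=3,p=2: 3>2, c = 15+1 = 16
n=3,p=3: not 3>3, c = 16+1 = 17
n=3,p=4: not 3>4, c = 17+1 = 18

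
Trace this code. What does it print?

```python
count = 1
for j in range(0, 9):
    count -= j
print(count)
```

j=0: count = 1-0 = 1
j=1: count = 1-1 = 0
j=2: count = 0-2 = -2
j=3: count = (-2)-3 = -5
j=4: count = (-5)-4 = -9
j=5: count = (-9)-5 = -14
j=6: count = (-14)-6 = -20
j=7: count = (-20)-7 = -27
j=8: count = (-27)-8 = -35

-35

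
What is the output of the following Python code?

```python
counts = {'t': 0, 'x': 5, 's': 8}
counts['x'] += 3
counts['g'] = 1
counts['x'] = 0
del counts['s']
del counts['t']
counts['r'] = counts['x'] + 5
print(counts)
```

counts['x'] = 5+3 = 8 → {'t': 0, 'x': 8, 's': 8}
counts['g'] = 1 → {'t': 0, 'x': 8, 's': 8, 'g': 1}
counts['x'] = 0 → {'t': 0, 'x': 0, 's': 8, 'g': 1}
del 's' → {'t': 0, 'x': 0, 'g': 1}
del 't' → {'x': 0, 'g': 1}
counts['r'] = counts['x']+5 = 5 → {'x': 0, 'g': 1, 'r': 5}

{'x': 0, 'g': 1, 'r': 5}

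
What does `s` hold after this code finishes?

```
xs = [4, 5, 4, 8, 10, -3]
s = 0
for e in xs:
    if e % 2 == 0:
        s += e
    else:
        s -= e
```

24

e=4: even, s = 0+4 = 4
e=5: not even, s = 4-5 = -1
e=4: even, s = (-1)+4 = 3
e=8: even, s = 3+8 = 11
e=10: even, s = 11+10 = 21
e=-3: not even, s = 21-(-3) = 24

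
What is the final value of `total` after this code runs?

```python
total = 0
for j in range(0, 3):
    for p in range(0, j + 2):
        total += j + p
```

j=0,p=0: total = 0+0 = 0
j=0,p=1: total = 0+1 = 1
j=1,p=0: total = 1+1 = 2
j=1,p=1: total = 2+2 = 4
j=1,p=2: total = 4+3 = 7
j=2,p=0: total = 7+2 = 9
j=2,p=1: total = 9+3 = 12
j=2,p=2: total = 12+4 = 16
j=2,p=3: total = 16+5 = 21

21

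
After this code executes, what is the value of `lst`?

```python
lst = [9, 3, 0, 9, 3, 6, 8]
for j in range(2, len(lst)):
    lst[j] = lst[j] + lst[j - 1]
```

j=2: lst[2] = 0+3 = 3 → [9, 3, 3, 9, 3, 6, 8]
j=3: lst[3] = 9+3 = 12 → [9, 3, 3, 12, 3, 6, 8]
j=4: lst[4] = 3+12 = 15 → [9, 3, 3, 12, 15, 6, 8]
j=5: lst[5] = 6+15 = 21 → [9, 3, 3, 12, 15, 21, 8]
j=6: lst[6] = 8+21 = 29 → [9, 3, 3, 12, 15, 21, 29]

[9, 3, 3, 12, 15, 21, 29]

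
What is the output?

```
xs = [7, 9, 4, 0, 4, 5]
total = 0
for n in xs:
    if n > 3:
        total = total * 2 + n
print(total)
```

213

n=7: >3, total = 0*2+7 = 7
n=9: >3, total = 7*2+9 = 23
n=4: >3, total = 23*2+4 = 50
n=0: not >3
n=4: >3, total = 50*2+4 = 104
n=5: >3, total = 104*2+5 = 213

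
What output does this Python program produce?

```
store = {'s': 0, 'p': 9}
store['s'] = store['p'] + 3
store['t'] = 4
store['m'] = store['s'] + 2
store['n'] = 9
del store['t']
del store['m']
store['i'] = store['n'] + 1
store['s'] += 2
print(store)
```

store['s'] = store['p']+3 = 12 → {'s': 12, 'p': 9}
store['t'] = 4 → {'s': 12, 'p': 9, 't': 4}
store['m'] = store['s']+2 = 14 → {'s': 12, 'p': 9, 't': 4, 'm': 14}
store['n'] = 9 → {'s': 12, 'p': 9, 't': 4, 'm': 14, 'n': 9}
del 't' → {'s': 12, 'p': 9, 'm': 14, 'n': 9}
del 'm' → {'s': 12, 'p': 9, 'n': 9}
store['i'] = store['n']+1 = 10 → {'s': 12, 'p': 9, 'n': 9, 'i': 10}
store['s'] = 12+2 = 14 → {'s': 14, 'p': 9, 'n': 9, 'i': 10}

{'s': 14, 'p': 9, 'n': 9, 'i': 10}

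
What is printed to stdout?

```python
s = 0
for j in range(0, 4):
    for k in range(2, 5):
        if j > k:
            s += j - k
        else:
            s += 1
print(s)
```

j=0,k=2: not 0>2, s = 0+1 = 1
j=0,k=3: not 0>3, s = 1+1 = 2
j=0,k=4: not 0>4, s = 2+1 = 3
j=1,k=2: not 1>2, s = 3+1 = 4
j=1,k=3: not 1>3, s = 4+1 = 5
j=1,k=4: not 1>4, s = 5+1 = 6
j=2,k=2: not 2>2, s = 6+1 = 7
j=2,k=3: not 2>3, s = 7+1 = 8
j=2,k=4: not 2>4, s = 8+1 = 9
j=3,k=2: 3>2, s = 9+1 = 10
j=3,k=3: not 3>3, s = 10+1 = 11
j=3,k=4: not 3>4, s = 11+1 = 12

12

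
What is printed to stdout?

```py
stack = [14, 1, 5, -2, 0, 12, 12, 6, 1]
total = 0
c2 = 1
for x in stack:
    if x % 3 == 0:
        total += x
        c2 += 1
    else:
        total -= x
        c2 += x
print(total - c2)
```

x=14: not %3==0, total = 0-14 = -14; c2=15
x=1: not %3==0, total = (-14)-1 = -15; c2=16
x=5: not %3==0, total = (-15)-5 = -20; c2=21
x=-2: not %3==0, total = (-20)-(-2) = -18; c2=19
x=0: %3==0, total = (-18)+0 = -18; c2=20
x=12: %3==0, total = (-18)+12 = -6; c2=21
x=12: %3==0, total = (-6)+12 = 6; c2=22
x=6: %3==0, total = 6+6 = 12; c2=23
x=1: not %3==0, total = 12-1 = 11; c2=24
total-c2 = 11-24 = -13

-13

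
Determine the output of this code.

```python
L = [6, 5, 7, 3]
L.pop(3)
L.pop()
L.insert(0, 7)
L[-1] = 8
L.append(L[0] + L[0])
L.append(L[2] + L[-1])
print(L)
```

pop(3) removes 3 → [6, 5, 7]
pop() removes 7 → [6, 5]
insert 7 at 0 → [7, 6, 5]
L[-1] = 8 → [7, 6, 8]
append L[0]+L[0] = 7+7 = 14 → [7, 6, 8, 14]
append L[2]+L[-1] = 8+14 = 22 → [7, 6, 8, 14, 22]

[7, 6, 8, 14, 22]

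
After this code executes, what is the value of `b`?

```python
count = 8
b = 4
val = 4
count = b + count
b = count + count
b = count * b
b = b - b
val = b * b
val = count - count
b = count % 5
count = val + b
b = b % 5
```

count = 4+8 = 12
b = 12+12 = 24
b = 12*24 = 288
b = 288-288 = 0
val = 0*0 = 0
val = 12-12 = 0
b = 12%5 = 2
count = 0+2 = 2
b = 2%5 = 2

2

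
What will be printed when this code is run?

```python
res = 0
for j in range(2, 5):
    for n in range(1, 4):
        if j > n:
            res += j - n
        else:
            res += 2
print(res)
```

16

j=2,n=1: 2>1, res = 0+1 = 1
j=2,n=2: not 2>2, res = 1+2 = 3
j=2,n=3: not 2>3, res = 3+2 = 5
j=3,n=1: 3>1, res = 5+2 = 7
j=3,n=2: 3>2, res = 7+1 = 8
j=3,n=3: not 3>3, res = 8+2 = 10
j=4,n=1: 4>1, res = 10+3 = 13
j=4,n=2: 4>2, res = 13+2 = 15
j=4,n=3: 4>3, res = 15+1 = 16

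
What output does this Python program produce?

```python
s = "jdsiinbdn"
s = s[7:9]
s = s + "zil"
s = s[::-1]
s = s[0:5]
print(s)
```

liznd

slice [7:9] → 'dn'
+ 'zil' → 'dnzil'
reverse → 'liznd'
slice [0:5] → 'liznd'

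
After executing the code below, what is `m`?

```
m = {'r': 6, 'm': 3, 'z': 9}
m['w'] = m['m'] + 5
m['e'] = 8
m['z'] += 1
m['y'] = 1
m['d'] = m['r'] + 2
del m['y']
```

{'r': 6, 'm': 3, 'z': 10, 'w': 8, 'e': 8, 'd': 8}

m['w'] = m['m']+5 = 8 → {'r': 6, 'm': 3, 'z': 9, 'w': 8}
m['e'] = 8 → {'r': 6, 'm': 3, 'z': 9, 'w': 8, 'e': 8}
m['z'] = 9+1 = 10 → {'r': 6, 'm': 3, 'z': 10, 'w': 8, 'e': 8}
m['y'] = 1 → {'r': 6, 'm': 3, 'z': 10, 'w': 8, 'e': 8, 'y': 1}
m['d'] = m['r']+2 = 8 → {'r': 6, 'm': 3, 'z': 10, 'w': 8, 'e': 8, 'y': 1, 'd': 8}
del 'y' → {'r': 6, 'm': 3, 'z': 10, 'w': 8, 'e': 8, 'd': 8}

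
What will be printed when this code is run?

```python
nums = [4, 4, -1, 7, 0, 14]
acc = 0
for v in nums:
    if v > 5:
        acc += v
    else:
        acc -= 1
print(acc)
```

v=4: not >5, acc = 0-1 = -1
v=4: not >5, acc = (-1)-1 = -2
v=-1: not >5, acc = (-2)-1 = -3
v=7: >5, acc = (-3)+7 = 4
v=0: not >5, acc = 4-1 = 3
v=14: >5, acc = 3+14 = 17

17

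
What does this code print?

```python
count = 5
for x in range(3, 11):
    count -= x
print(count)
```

x=3: count = 5-3 = 2
x=4: count = 2-4 = -2
x=5: count = (-2)-5 = -7
x=6: count = (-7)-6 = -13
x=7: count = (-13)-7 = -20
x=8: count = (-20)-8 = -28
x=9: count = (-28)-9 = -37
x=10: count = (-37)-10 = -47

-47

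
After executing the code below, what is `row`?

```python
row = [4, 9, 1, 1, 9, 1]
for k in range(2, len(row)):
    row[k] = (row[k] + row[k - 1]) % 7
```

[4, 9, 3, 4, 6, 0]

k=2: row[2] = (1+9)%7 = 3 → [4, 9, 3, 1, 9, 1]
k=3: row[3] = (1+3)%7 = 4 → [4, 9, 3, 4, 9, 1]
k=4: row[4] = (9+4)%7 = 6 → [4, 9, 3, 4, 6, 1]
k=5: row[5] = (1+6)%7 = 0 → [4, 9, 3, 4, 6, 0]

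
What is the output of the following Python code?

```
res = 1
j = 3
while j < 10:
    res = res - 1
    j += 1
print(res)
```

-6

j=3: res = 1-1 = 0
j=4: res = 0-1 = -1
j=5: res = (-1)-1 = -2
j=6: res = (-2)-1 = -3
j=7: res = (-3)-1 = -4
j=8: res = (-4)-1 = -5
j=9: res = (-5)-1 = -6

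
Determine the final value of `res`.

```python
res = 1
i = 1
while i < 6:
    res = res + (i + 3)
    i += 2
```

19

i=1: res = 1+4 = 5
i=3: res = 5+6 = 11
i=5: res = 11+8 = 19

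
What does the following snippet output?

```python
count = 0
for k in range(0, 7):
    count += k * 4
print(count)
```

84

k=0: count = 0+0*4 = 0
k=1: count = 0+1*4 = 4
k=2: count = 4+2*4 = 12
k=3: count = 12+3*4 = 24
k=4: count = 24+4*4 = 40
k=5: count = 40+5*4 = 60
k=6: count = 60+6*4 = 84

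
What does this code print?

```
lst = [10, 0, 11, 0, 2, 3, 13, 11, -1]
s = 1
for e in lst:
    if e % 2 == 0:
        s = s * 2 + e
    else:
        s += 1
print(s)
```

106

e=10: even, s = 1*2+10 = 12
e=0: even, s = 12*2+0 = 24
e=11: not even, s = 24+1 = 25
e=0: even, s = 25*2+0 = 50
e=2: even, s = 50*2+2 = 102
e=3: not even, s = 102+1 = 103
e=13: not even, s = 103+1 = 104
e=11: not even, s = 104+1 = 105
e=-1: not even, s = 105+1 = 106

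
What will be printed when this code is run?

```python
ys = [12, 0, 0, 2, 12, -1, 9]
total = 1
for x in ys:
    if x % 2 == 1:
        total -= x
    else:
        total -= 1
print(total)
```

x=12: not odd, total = 1-1 = 0
x=0: not odd, total = 0-1 = -1
x=0: not odd, total = (-1)-1 = -2
x=2: not odd, total = (-2)-1 = -3
x=12: not odd, total = (-3)-1 = -4
x=-1: odd, total = (-4)-(-1) = -3
x=9: odd, total = (-3)-9 = -12

-12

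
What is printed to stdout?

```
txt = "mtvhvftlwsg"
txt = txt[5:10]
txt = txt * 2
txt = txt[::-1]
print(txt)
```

swltfswltf

slice [5:10] → 'ftlws'
repeat ×2 → 'ftlwsftlws'
reverse → 'swltfswltf'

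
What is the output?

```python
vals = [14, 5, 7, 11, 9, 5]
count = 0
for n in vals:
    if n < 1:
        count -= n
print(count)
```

0

n=14: not <1
n=5: not <1
n=7: not <1
n=11: not <1
n=9: not <1
n=5: not <1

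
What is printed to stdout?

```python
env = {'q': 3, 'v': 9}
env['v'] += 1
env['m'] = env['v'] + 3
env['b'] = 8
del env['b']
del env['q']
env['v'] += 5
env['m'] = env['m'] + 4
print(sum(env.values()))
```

env['v'] = 9+1 = 10 → {'q': 3, 'v': 10}
env['m'] = env['v']+3 = 13 → {'q': 3, 'v': 10, 'm': 13}
env['b'] = 8 → {'q': 3, 'v': 10, 'm': 13, 'b': 8}
del 'b' → {'q': 3, 'v': 10, 'm': 13}
del 'q' → {'v': 10, 'm': 13}
env['v'] = 10+5 = 15 → {'v': 15, 'm': 13}
env['m'] = env['m']+4 = 17 → {'v': 15, 'm': 17}
sum of values = 32

32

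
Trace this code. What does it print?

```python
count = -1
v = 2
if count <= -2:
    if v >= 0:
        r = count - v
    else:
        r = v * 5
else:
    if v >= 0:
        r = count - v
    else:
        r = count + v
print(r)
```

-3

count=-1, v=2
count <= -2 is False; v >= 0 is True
→ r = count - v = -3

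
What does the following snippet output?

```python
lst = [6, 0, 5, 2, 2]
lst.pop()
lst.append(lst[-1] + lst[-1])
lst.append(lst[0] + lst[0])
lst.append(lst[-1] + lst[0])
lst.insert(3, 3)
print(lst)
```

pop() removes 2 → [6, 0, 5, 2]
append lst[-1]+lst[-1] = 2+2 = 4 → [6, 0, 5, 2, 4]
append lst[0]+lst[0] = 6+6 = 12 → [6, 0, 5, 2, 4, 12]
append lst[-1]+lst[0] = 12+6 = 18 → [6, 0, 5, 2, 4, 12, 18]
insert 3 at 3 → [6, 0, 5, 3, 2, 4, 12, 18]

[6, 0, 5, 3, 2, 4, 12, 18]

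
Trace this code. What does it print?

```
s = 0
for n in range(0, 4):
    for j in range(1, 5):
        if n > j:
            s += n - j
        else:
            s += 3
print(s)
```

43

n=0,j=1: not 0>1, s = 0+3 = 3
n=0,j=2: not 0>2, s = 3+3 = 6
n=0,j=3: not 0>3, s = 6+3 = 9
n=0,j=4: not 0>4, s = 9+3 = 12
n=1,j=1: not 1>1, s = 12+3 = 15
n=1,j=2: not 1>2, s = 15+3 = 18
n=1,j=3: not 1>3, s = 18+3 = 21
n=1,j=4: not 1>4, s = 21+3 = 24
n=2,j=1: 2>1, s = 24+1 = 25
n=2,j=2: not 2>2, s = 25+3 = 28
n=2,j=3: not 2>3, s = 28+3 = 31
n=2,j=4: not 2>4, s = 31+3 = 34
n=3,j=1: 3>1, s = 34+2 = 36
n=3,j=2: 3>2, s = 36+1 = 37
n=3,j=3: not 3>3, s = 37+3 = 40
n=3,j=4: not 3>4, s = 40+3 = 43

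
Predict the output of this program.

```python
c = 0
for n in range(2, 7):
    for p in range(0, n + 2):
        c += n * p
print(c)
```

n=2,p=0: c = 0+0 = 0
n=2,p=1: c = 0+2 = 2
n=2,p=2: c = 2+4 = 6
n=2,p=3: c = 6+6 = 12
n=3,p=0: c = 12+0 = 12
n=3,p=1: c = 12+3 = 15
n=3,p=2: c = 15+6 = 21
n=3,p=3: c = 21+9 = 30
n=3,p=4: c = 30+12 = 42
n=4,p=0: c = 42+0 = 42
n=4,p=1: c = 42+4 = 46
n=4,p=2: c = 46+8 = 54
n=4,p=3: c = 54+12 = 66
n=4,p=4: c = 66+16 = 82
n=4,p=5: c = 82+20 = 102
n=5,p=0: c = 102+0 = 102
n=5,p=1: c = 102+5 = 107
n=5,p=2: c = 107+10 = 117
n=5,p=3: c = 117+15 = 132
n=5,p=4: c = 132+20 = 152
n=5,p=5: c = 152+25 = 177
n=5,p=6: c = 177+30 = 207
n=6,p=0: c = 207+0 = 207
n=6,p=1: c = 207+6 = 213
n=6,p=2: c = 213+12 = 225
n=6,p=3: c = 225+18 = 243
n=6,p=4: c = 243+24 = 267
n=6,p=5: c = 267+30 = 297
n=6,p=6: c = 297+36 = 333
n=6,p=7: c = 333+42 = 375

375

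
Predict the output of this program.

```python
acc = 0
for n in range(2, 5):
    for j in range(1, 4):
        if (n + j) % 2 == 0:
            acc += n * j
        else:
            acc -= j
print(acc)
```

n=2,j=1: odd sum, acc = 0-1 = -1
n=2,j=2: even sum, acc = (-1)+4 = 3
n=2,j=3: odd sum, acc = 3-3 = 0
n=3,j=1: even sum, acc = 0+3 = 3
n=3,j=2: odd sum, acc = 3-2 = 1
n=3,j=3: even sum, acc = 1+9 = 10
n=4,j=1: odd sum, acc = 10-1 = 9
n=4,j=2: even sum, acc = 9+8 = 17
n=4,j=3: odd sum, acc = 17-3 = 14

14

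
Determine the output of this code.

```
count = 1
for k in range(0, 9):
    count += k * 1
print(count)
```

k=0: count = 1+0*1 = 1
k=1: count = 1+1*1 = 2
k=2: count = 2+2*1 = 4
k=3: count = 4+3*1 = 7
k=4: count = 7+4*1 = 11
k=5: count = 11+5*1 = 16
k=6: count = 16+6*1 = 22
k=7: count = 22+7*1 = 29
k=8: count = 29+8*1 = 37

37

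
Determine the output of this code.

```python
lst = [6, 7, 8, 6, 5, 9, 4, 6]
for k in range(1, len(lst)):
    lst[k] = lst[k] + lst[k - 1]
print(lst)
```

[6, 13, 21, 27, 32, 41, 45, 51]

k=1: lst[1] = 7+6 = 13 → [6, 13, 8, 6, 5, 9, 4, 6]
k=2: lst[2] = 8+13 = 21 → [6, 13, 21, 6, 5, 9, 4, 6]
k=3: lst[3] = 6+21 = 27 → [6, 13, 21, 27, 5, 9, 4, 6]
k=4: lst[4] = 5+27 = 32 → [6, 13, 21, 27, 32, 9, 4, 6]
k=5: lst[5] = 9+32 = 41 → [6, 13, 21, 27, 32, 41, 4, 6]
k=6: lst[6] = 4+41 = 45 → [6, 13, 21, 27, 32, 41, 45, 6]
k=7: lst[7] = 6+45 = 51 → [6, 13, 21, 27, 32, 41, 45, 51]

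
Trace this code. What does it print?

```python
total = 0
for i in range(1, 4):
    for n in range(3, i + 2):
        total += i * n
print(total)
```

27

i=2,n=3: total = 0+6 = 6
i=3,n=3: total = 6+9 = 15
i=3,n=4: total = 15+12 = 27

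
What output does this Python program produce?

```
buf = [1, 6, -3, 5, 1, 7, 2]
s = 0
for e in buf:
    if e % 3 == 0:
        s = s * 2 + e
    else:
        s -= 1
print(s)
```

1

e=1: not %3==0, s = 0-1 = -1
e=6: %3==0, s = (-1)*2+6 = 4
e=-3: %3==0, s = 4*2+(-3) = 5
e=5: not %3==0, s = 5-1 = 4
e=1: not %3==0, s = 4-1 = 3
e=7: not %3==0, s = 3-1 = 2
e=2: not %3==0, s = 2-1 = 1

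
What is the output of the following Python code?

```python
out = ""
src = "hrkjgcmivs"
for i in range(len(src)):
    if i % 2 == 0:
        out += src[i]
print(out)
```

hkgmv

i=0: add 'h' → 'h'
i=1: skip
i=2: add 'k' → 'hk'
i=3: skip
i=4: add 'g' → 'hkg'
i=5: skip
i=6: add 'm' → 'hkgm'
i=7: skip
i=8: add 'v' → 'hkgmv'
i=9: skip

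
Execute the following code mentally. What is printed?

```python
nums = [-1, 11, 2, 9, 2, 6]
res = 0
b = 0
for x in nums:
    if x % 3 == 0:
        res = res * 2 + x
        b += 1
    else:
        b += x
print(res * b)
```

384

x=-1: not %3==0; b=-1
x=11: not %3==0; b=10
x=2: not %3==0; b=12
x=9: %3==0, res = 0*2+9 = 9; b=13
x=2: not %3==0; b=15
x=6: %3==0, res = 9*2+6 = 24; b=16
res*b = 24*16 = 384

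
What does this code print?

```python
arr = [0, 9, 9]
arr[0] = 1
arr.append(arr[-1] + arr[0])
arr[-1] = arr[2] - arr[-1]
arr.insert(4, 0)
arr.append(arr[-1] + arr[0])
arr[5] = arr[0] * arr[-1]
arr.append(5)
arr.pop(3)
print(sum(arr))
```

arr[0] = 1 → [1, 9, 9]
append arr[-1]+arr[0] = 9+1 = 10 → [1, 9, 9, 10]
arr[-1] = arr[2]-arr[-1] = 9-10 = -1 → [1, 9, 9, -1]
insert 0 at 4 → [1, 9, 9, -1, 0]
append arr[-1]+arr[0] = 0+1 = 1 → [1, 9, 9, -1, 0, 1]
arr[5] = arr[0]*arr[-1] = 1*1 = 1 → [1, 9, 9, -1, 0, 1]
append 5 → [1, 9, 9, -1, 0, 1, 5]
pop(3) removes -1 → [1, 9, 9, 0, 1, 5]
sum = 25

25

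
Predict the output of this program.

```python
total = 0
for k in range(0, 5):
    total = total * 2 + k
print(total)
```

26

k=0: total = 0*2+0 = 0
k=1: total = 0*2+1 = 1
k=2: total = 1*2+2 = 4
k=3: total = 4*2+3 = 11
k=4: total = 11*2+4 = 26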